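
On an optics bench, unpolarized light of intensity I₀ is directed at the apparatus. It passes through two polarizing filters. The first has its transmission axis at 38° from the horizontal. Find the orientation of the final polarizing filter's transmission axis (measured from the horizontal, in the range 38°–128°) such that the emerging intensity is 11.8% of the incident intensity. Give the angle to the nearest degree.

θ ≈ 99°

Unpolarized light through the first polarizer → I₁ = ½ I₀, now polarized at 38°.
Need I₂/I₀ = 0.118, so cos²(θ − 38°) = 0.118 / 0.5 = 0.236.
θ − 38° = arccos(√0.236) = 60.9°, giving θ ≈ 38 + 60.9 = 98.9°.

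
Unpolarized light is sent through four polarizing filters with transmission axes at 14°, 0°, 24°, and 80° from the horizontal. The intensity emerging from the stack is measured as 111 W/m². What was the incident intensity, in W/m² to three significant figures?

I₀ ≈ 904 W/m²

Unpolarized light through the first polarizer → I₁ = ½ I₀, now polarized at 14°.
I₂ = I₁ cos²(0° − 14°) = 0.5 I₀ · cos²(14°) = 0.4707 I₀.
I₃ = I₂ cos²(24° − 0°) = 0.4707 I₀ · cos²(24°) = 0.3929 I₀.
I₄ = I₃ cos²(80° − 24°) = 0.3929 I₀ · cos²(56°) = 0.1228 I₀.
So 111 W/m² = 0.1228 I₀, giving I₀ = 111/0.1228 = 903.6 W/m².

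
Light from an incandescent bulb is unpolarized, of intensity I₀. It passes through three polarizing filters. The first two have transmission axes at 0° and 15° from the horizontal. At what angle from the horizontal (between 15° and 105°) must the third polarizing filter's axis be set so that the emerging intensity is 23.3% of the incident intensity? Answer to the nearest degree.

θ ≈ 60°

Unpolarized light through the first polarizer → I₁ = ½ I₀, now polarized at 0°.
I₂ = I₁ cos²(15° − 0°) = 0.5 I₀ · cos²(15°) = 0.4665 I₀.
Need I₃/I₀ = 0.233, so cos²(θ − 15°) = 0.233 / 0.4665 = 0.4995.
θ − 15° = arccos(√0.4995) = 45.0°, giving θ ≈ 15 + 45.0 = 60.0°.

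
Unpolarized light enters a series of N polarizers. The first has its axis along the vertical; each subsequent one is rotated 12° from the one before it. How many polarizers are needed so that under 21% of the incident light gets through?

N = 21

First polarizer halves the unpolarized light: factor 1/2.
Each further stage multiplies by cos²(12°) = 0.9568.
After N polarizers: T = 0.5·0.9568^(N−1). Require T < 0.21 ⇒ N−1 > ln(0.21/0.5)/ln(0.9568) = 19.63, so N−1 ≥ 20 and N = 21.
Check: N=21 gives T = 0.2066 < 0.21; N=20 gives T = 0.2159.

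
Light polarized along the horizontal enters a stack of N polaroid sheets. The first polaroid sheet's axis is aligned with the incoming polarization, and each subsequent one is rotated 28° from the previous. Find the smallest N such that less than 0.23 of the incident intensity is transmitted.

First polarizer is aligned with the polarization: full transmission.
Each further stage multiplies by cos²(28°) = 0.7796.
After N polarizers: T = 0.7796^(N−1). Require T < 0.23 ⇒ N−1 > ln(0.23)/ln(0.7796) = 5.90, so N−1 ≥ 6 and N = 7.
Check: N=7 gives T = 0.2245 < 0.23; N=6 gives T = 0.288.

N = 7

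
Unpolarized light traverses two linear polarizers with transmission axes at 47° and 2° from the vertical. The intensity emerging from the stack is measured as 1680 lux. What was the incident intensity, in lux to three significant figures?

Unpolarized light through the first polarizer → I₁ = ½ I₀, now polarized at 47°.
I₂ = I₁ cos²(2° − 47°) = 0.5 I₀ · cos²(45°) = 0.25 I₀.
So 1680 lux = 0.25 I₀, giving I₀ = 1680/0.25 = 6720 lux.

I₀ ≈ 6720 lux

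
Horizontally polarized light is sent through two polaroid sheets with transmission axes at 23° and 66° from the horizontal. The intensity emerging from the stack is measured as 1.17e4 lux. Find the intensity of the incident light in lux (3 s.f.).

I₀ ≈ 2.58e4 lux

I₁ = I₀ cos²(23° − 0°) = I₀ cos²(23°) = 0.8473 I₀.
I₂ = I₁ cos²(66° − 23°) = 0.8473 I₀ · cos²(43°) = 0.4532 I₀.
So 1.17e4 lux = 0.4532 I₀, giving I₀ = 1.17e4/0.4532 = 2.582e+04 lux.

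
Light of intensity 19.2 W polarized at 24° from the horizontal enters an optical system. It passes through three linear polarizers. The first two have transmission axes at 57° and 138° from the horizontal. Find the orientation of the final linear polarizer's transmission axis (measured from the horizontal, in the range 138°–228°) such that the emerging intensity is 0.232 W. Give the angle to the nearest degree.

I₁ = I₀ cos²(57° − 24°) = I₀ cos²(33°) = 0.7034 I₀.
I₂ = I₁ cos²(138° − 57°) = 0.7034 I₀ · cos²(81°) = 0.01721 I₀.
Target fraction: 0.232 / 19.2 W = 0.01208 of I₀.
Need I₃/I₀ = 0.01208, so cos²(θ − 138°) = 0.01208 / 0.01721 = 0.702.
θ − 138° = arccos(√0.702) = 33.1°, giving θ ≈ 138 + 33.1 = 171.1°.

θ ≈ 171°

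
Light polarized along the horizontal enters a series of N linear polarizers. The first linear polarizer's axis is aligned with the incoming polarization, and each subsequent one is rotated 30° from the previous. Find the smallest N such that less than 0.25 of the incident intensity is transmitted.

N = 6

First polarizer is aligned with the polarization: full transmission.
Each further stage multiplies by cos²(30°) = 0.75.
After N polarizers: T = 0.75^(N−1). Require T < 0.25 ⇒ N−1 > ln(0.25)/ln(0.75) = 4.82, so N−1 ≥ 5 and N = 6.
Check: N=6 gives T = 0.2373 < 0.25; N=5 gives T = 0.3164.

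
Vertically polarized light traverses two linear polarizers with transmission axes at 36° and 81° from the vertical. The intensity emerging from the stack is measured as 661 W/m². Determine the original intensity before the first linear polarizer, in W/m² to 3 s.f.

I₀ ≈ 2020 W/m²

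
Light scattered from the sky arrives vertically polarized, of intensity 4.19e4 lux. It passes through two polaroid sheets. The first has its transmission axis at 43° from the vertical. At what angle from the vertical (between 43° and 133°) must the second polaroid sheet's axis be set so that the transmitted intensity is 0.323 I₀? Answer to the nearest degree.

I₁ = I₀ cos²(43° − 0°) = I₀ cos²(43°) = 0.5349 I₀.
Need I₂/I₀ = 0.323, so cos²(θ − 43°) = 0.323 / 0.5349 = 0.6039.
θ − 43° = arccos(√0.6039) = 39.0°, giving θ ≈ 43 + 39.0 = 82.0°.

θ ≈ 82°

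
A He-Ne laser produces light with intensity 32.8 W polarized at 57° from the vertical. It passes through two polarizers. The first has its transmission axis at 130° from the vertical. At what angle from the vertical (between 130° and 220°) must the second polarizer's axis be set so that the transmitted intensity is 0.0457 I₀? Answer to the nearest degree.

I₁ = I₀ cos²(130° − 57°) = I₀ cos²(73°) = 0.08548 I₀.
Need I₂/I₀ = 0.0457, so cos²(θ − 130°) = 0.0457 / 0.08548 = 0.5346.
θ − 130° = arccos(√0.5346) = 43.0°, giving θ ≈ 130 + 43.0 = 173.0°.

θ ≈ 173°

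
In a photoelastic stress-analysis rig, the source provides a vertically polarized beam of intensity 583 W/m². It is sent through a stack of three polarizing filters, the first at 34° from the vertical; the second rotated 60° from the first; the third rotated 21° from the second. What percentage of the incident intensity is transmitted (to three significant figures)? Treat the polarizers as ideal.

I₁ = 583 W/m² · cos²(34°) = 400.7 W/m².
I₂ = I₁ · cos²(60°) = 400.7 · 0.25 = 100.2 W/m².
I₃ = I₂ · cos²(21°) = 100.2 · 0.8716 = 87.31 W/m².
That is 14.98% of the incident intensity.

≈ 15.0%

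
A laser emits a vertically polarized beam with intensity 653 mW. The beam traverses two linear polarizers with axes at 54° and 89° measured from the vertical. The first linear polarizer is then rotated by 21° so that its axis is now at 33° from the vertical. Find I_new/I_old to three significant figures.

I_new/I_old ≈ 0.949

Before rotation:
I₁ = I₀ cos²(54° − 0°) = I₀ cos²(54°) = 0.3455 I₀.
I₂ = I₁ cos²(89° − 54°) = 0.3455 I₀ · cos²(35°) = 0.2318 I₀.
After rotation:
I₁ = I₀ cos²(33° − 0°) = I₀ cos²(33°) = 0.7034 I₀.
I₂ = I₁ cos²(89° − 33°) = 0.7034 I₀ · cos²(56°) = 0.2199 I₀.
Ratio = 0.2199 / 0.2318 = 0.9487.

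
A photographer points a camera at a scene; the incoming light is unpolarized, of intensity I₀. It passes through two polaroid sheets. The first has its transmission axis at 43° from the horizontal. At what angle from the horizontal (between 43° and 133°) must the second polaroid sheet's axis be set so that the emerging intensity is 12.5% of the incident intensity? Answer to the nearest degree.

Unpolarized light through the first polarizer → I₁ = ½ I₀, now polarized at 43°.
Need I₂/I₀ = 0.125, so cos²(θ − 43°) = 0.125 / 0.5 = 0.25.
θ − 43° = arccos(√0.25) = 60.0°, giving θ ≈ 43 + 60.0 = 103.0°.

θ ≈ 103°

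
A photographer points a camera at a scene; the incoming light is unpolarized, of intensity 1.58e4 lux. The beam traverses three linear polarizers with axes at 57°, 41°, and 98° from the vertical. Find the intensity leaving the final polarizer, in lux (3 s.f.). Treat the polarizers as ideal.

I ≈ 2170 lux

Unpolarized light through the first polarizer → I₁ = 1.58e4 lux/2 = 7900 lux, polarized at 57°.
I₂ = I₁ · cos²(16°) = 7900 · 0.924 = 7300 lux.
I₃ = I₂ · cos²(57°) = 7300 · 0.2966 = 2165 lux.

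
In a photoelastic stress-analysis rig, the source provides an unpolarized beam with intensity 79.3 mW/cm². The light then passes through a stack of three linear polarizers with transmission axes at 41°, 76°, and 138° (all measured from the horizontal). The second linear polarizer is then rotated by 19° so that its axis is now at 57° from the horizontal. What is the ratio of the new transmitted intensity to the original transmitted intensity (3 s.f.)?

Before rotation:
Unpolarized light through the first polarizer → I₁ = ½ I₀, now polarized at 41°.
I₂ = I₁ cos²(76° − 41°) = 0.5 I₀ · cos²(35°) = 0.3355 I₀.
I₃ = I₂ cos²(138° − 76°) = 0.3355 I₀ · cos²(62°) = 0.07395 I₀.
After rotation:
Unpolarized light through the first polarizer → I₁ = ½ I₀, now polarized at 41°.
I₂ = I₁ cos²(57° − 41°) = 0.5 I₀ · cos²(16°) = 0.462 I₀.
I₃ = I₂ cos²(138° − 57°) = 0.462 I₀ · cos²(81°) = 0.01131 I₀.
Ratio = 0.01131 / 0.07395 = 0.1529.

I_new/I_old ≈ 0.153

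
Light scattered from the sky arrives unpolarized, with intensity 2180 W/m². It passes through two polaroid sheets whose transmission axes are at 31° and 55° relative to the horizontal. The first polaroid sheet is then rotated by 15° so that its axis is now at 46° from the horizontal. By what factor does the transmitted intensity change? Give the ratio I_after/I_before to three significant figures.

I_new/I_old ≈ 1.17

Before rotation:
Unpolarized light through the first polarizer → I₁ = ½ I₀, now polarized at 31°.
I₂ = I₁ cos²(55° − 31°) = 0.5 I₀ · cos²(24°) = 0.4173 I₀.
After rotation:
Unpolarized light through the first polarizer → I₁ = ½ I₀, now polarized at 46°.
I₂ = I₁ cos²(55° − 46°) = 0.5 I₀ · cos²(9°) = 0.4878 I₀.
Ratio = 0.4878 / 0.4173 = 1.169.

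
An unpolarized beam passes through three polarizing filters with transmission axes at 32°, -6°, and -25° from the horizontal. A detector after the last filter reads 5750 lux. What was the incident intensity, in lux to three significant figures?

I₀ ≈ 2.07e4 lux

Unpolarized light through the first polarizer → I₁ = ½ I₀, now polarized at 32°.
I₂ = I₁ cos²(-6° − 32°) = 0.5 I₀ · cos²(38°) = 0.3105 I₀.
I₃ = I₂ cos²(-25° + 6°) = 0.3105 I₀ · cos²(19°) = 0.2776 I₀.
So 5750 lux = 0.2776 I₀, giving I₀ = 5750/0.2776 = 2.072e+04 lux.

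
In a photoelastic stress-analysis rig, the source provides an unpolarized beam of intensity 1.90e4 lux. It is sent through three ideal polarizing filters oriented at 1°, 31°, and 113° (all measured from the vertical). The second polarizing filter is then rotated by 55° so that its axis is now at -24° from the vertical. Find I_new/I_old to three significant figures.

I_new/I_old ≈ 30.2

Before rotation:
Unpolarized light through the first polarizer → I₁ = ½ I₀, now polarized at 1°.
I₂ = I₁ cos²(31° − 1°) = 0.5 I₀ · cos²(30°) = 0.375 I₀.
I₃ = I₂ cos²(113° − 31°) = 0.375 I₀ · cos²(82°) = 0.007263 I₀.
After rotation:
Unpolarized light through the first polarizer → I₁ = ½ I₀, now polarized at 1°.
I₂ = I₁ cos²(-24° − 1°) = 0.5 I₀ · cos²(25°) = 0.4107 I₀.
Angle between axes 2 and 3: 43°. I₃ = 0.4107 I₀ · cos²(43°) = 0.2197 I₀.
Ratio = 0.2197 / 0.007263 = 30.24.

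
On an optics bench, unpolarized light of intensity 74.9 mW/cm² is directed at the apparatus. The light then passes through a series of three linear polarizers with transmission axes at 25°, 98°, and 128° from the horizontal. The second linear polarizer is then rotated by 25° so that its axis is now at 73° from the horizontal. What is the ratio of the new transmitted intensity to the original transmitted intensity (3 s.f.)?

I_new/I_old ≈ 2.30

Before rotation:
Unpolarized light through the first polarizer → I₁ = ½ I₀, now polarized at 25°.
I₂ = I₁ cos²(98° − 25°) = 0.5 I₀ · cos²(73°) = 0.04274 I₀.
I₃ = I₂ cos²(128° − 98°) = 0.04274 I₀ · cos²(30°) = 0.03206 I₀.
After rotation:
Unpolarized light through the first polarizer → I₁ = ½ I₀, now polarized at 25°.
I₂ = I₁ cos²(73° − 25°) = 0.5 I₀ · cos²(48°) = 0.2239 I₀.
I₃ = I₂ cos²(128° − 73°) = 0.2239 I₀ · cos²(55°) = 0.07365 I₀.
Ratio = 0.07365 / 0.03206 = 2.298.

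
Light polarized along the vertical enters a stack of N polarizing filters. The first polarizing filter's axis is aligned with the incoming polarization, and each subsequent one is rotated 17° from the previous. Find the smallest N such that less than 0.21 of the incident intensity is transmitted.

N = 19

First polarizer is aligned with the polarization: full transmission.
Each further stage multiplies by cos²(17°) = 0.9145.
After N polarizers: T = 0.9145^(N−1). Require T < 0.21 ⇒ N−1 > ln(0.21)/ln(0.9145) = 17.47, so N−1 ≥ 18 and N = 19.
Check: N=19 gives T = 0.2002 < 0.21; N=18 gives T = 0.2189.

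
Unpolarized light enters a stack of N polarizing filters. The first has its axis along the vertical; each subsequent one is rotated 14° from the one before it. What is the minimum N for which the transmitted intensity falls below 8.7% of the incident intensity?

N = 30

First polarizer halves the unpolarized light: factor 1/2.
Each further stage multiplies by cos²(14°) = 0.9415.
After N polarizers: T = 0.5·0.9415^(N−1). Require T < 0.087 ⇒ N−1 > ln(0.087/0.5)/ln(0.9415) = 29.00, so N−1 ≥ 29 and N = 30.
Check: N=30 gives T = 0.08698 < 0.087; N=29 gives T = 0.09238.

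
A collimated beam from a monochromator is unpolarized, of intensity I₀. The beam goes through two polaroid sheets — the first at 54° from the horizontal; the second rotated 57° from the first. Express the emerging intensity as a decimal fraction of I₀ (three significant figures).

Unpolarized light through the first polarizer → I₁ = ½ I₀, now polarized at 54°.
I₂ = I₁ cos²(57°) = 0.5 · 0.2966 I₀ = 0.1483 I₀.
Transmitted fraction = 0.1483.

≈ 0.148 I₀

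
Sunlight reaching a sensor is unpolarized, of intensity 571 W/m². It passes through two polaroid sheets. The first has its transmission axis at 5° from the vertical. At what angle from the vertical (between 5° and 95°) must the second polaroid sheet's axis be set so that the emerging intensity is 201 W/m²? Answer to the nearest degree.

Unpolarized light through the first polarizer → I₁ = ½ I₀, now polarized at 5°.
Target fraction: 201 / 571 W/m² = 0.352 of I₀.
Need I₂/I₀ = 0.352, so cos²(θ − 5°) = 0.352 / 0.5 = 0.704.
θ − 5° = arccos(√0.704) = 33.0°, giving θ ≈ 5 + 33.0 = 38.0°.

θ ≈ 38°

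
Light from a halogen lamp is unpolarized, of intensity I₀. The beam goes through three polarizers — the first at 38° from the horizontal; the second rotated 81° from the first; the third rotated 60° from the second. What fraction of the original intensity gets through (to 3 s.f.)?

≈ 0.00306 I₀

Unpolarized light through the first polarizer → I₁ = ½ I₀, now polarized at 38°.
I₂ = I₁ cos²(81°) = 0.5 · 0.02447 I₀ = 0.01224 I₀.
I₃ = I₂ cos²(60°) = 0.01224 · 0.25 I₀ = 0.003059 I₀.
Transmitted fraction = 0.003059.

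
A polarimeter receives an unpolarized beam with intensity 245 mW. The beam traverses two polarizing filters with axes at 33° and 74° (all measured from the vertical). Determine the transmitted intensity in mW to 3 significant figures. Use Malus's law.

Unpolarized light through the first polarizer → I₁ = 245 mW/2 = 122.5 mW, polarized at 33°.
I₂ = I₁ · cos²(41°) = 122.5 · 0.5696 = 69.77 mW.

I ≈ 69.8 mW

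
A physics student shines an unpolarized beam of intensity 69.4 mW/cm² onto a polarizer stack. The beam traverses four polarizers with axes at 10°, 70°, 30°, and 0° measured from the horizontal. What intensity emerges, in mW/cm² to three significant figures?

Unpolarized light through the first polarizer → I₁ = 69.4 mW/cm²/2 = 34.7 mW/cm², polarized at 10°.
I₂ = I₁ · cos²(60°) = 34.7 · 0.25 = 8.675 mW/cm².
I₃ = I₂ · cos²(40°) = 8.675 · 0.5868 = 5.091 mW/cm².
I₄ = I₃ · cos²(30°) = 5.091 · 0.75 = 3.818 mW/cm².

I ≈ 3.82 mW/cm²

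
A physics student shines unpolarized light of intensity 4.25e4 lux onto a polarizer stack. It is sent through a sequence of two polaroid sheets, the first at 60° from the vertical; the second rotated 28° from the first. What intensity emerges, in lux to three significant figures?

Unpolarized light through the first polarizer → I₁ = 4.25e4 lux/2 = 2.125e+04 lux, polarized at 60°.
I₂ = I₁ · cos²(28°) = 2.125e+04 · 0.7796 = 1.657e+04 lux.

I ≈ 1.66e4 lux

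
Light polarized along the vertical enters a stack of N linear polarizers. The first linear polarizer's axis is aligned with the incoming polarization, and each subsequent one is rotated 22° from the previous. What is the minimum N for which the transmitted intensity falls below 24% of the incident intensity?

N = 11

First polarizer is aligned with the polarization: full transmission.
Each further stage multiplies by cos²(22°) = 0.8597.
After N polarizers: T = 0.8597^(N−1). Require T < 0.24 ⇒ N−1 > ln(0.24)/ln(0.8597) = 9.44, so N−1 ≥ 10 and N = 11.
Check: N=11 gives T = 0.2205 < 0.24; N=10 gives T = 0.2564.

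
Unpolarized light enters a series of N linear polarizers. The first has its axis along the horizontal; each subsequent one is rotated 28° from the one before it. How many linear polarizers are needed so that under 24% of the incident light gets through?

First polarizer halves the unpolarized light: factor 1/2.
Each further stage multiplies by cos²(28°) = 0.7796.
After N polarizers: T = 0.5·0.7796^(N−1). Require T < 0.24 ⇒ N−1 > ln(0.24/0.5)/ln(0.7796) = 2.95, so N−1 ≥ 3 and N = 4.
Check: N=4 gives T = 0.2369 < 0.24; N=3 gives T = 0.3039.

N = 4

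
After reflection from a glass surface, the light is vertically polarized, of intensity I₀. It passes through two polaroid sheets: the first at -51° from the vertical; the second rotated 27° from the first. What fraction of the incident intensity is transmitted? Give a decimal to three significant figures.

I₁ = I₀ cos²(-51° − 0°) = I₀ cos²(51°) = 0.396 I₀.
I₂ = I₁ cos²(27°) = 0.396 · 0.7939 I₀ = 0.3144 I₀.
Transmitted fraction = 0.3144.

≈ 0.314 I₀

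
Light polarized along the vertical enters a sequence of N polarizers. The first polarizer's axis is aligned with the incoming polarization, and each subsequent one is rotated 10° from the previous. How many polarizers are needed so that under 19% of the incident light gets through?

N = 56

First polarizer is aligned with the polarization: full transmission.
Each further stage multiplies by cos²(10°) = 0.9698.
After N polarizers: T = 0.9698^(N−1). Require T < 0.19 ⇒ N−1 > ln(0.19)/ln(0.9698) = 54.24, so N−1 ≥ 55 and N = 56.
Check: N=56 gives T = 0.1856 < 0.19; N=55 gives T = 0.1914.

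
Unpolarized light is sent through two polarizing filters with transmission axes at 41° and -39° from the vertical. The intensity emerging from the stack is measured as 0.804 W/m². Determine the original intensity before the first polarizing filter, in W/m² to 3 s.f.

Unpolarized light through the first polarizer → I₁ = ½ I₀, now polarized at 41°.
I₂ = I₁ cos²(-39° − 41°) = 0.5 I₀ · cos²(80°) = 0.01508 I₀.
So 0.804 W/m² = 0.01508 I₀, giving I₀ = 0.804/0.01508 = 53.33 W/m².

I₀ ≈ 53.3 W/m²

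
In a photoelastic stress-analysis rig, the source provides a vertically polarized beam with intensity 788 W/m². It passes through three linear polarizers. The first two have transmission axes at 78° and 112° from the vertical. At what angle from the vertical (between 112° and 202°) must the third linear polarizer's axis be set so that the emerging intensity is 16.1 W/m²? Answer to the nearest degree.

θ ≈ 146°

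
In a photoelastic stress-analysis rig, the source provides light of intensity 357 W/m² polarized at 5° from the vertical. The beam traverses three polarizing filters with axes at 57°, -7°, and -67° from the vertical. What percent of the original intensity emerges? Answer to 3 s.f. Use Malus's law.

≈ 1.82%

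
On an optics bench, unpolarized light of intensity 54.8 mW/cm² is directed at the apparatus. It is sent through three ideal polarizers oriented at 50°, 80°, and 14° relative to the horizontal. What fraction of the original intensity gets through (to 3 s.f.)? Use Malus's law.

I/I₀ ≈ 0.0620

Unpolarized light through the first polarizer → I₁ = 54.8 mW/cm²/2 = 27.4 mW/cm², polarized at 50°.
I₂ = I₁ · cos²(30°) = 27.4 · 0.75 = 20.55 mW/cm².
I₃ = I₂ · cos²(66°) = 20.55 · 0.1654 = 3.4 mW/cm².
Transmitted fraction = 0.06204.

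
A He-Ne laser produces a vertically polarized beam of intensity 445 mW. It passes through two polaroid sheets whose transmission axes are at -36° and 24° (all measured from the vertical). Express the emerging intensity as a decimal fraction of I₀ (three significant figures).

I/I₀ ≈ 0.164

I₁ = 445 mW · cos²(36°) = 291.3 mW.
I₂ = I₁ · cos²(60°) = 291.3 · 0.25 = 72.81 mW.
Transmitted fraction = 0.1636.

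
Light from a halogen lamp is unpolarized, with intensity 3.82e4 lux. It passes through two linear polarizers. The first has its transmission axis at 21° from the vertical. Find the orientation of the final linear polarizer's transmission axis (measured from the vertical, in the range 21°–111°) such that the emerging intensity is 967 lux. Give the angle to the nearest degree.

θ ≈ 98°

Unpolarized light through the first polarizer → I₁ = ½ I₀, now polarized at 21°.
Target fraction: 967 / 3.82e4 lux = 0.02531 of I₀.
Need I₂/I₀ = 0.02531, so cos²(θ − 21°) = 0.02531 / 0.5 = 0.05063.
θ − 21° = arccos(√0.05063) = 77.0°, giving θ ≈ 21 + 77.0 = 98.0°.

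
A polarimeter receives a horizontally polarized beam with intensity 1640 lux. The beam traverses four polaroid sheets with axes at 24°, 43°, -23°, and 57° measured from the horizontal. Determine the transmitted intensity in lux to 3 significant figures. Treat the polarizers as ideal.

By Malus's law, I₁ = 1640 lux · cos²(24°) = 1369 lux.
I₂ = I₁ · cos²(19°) = 1369 · 0.894 = 1224 lux.
I₃ = I₂ · cos²(66°) = 1224 · 0.1654 = 202.4 lux.
I₄ = I₃ · cos²(80°) = 202.4 · 0.03015 = 6.104 lux.

I ≈ 6.10 lux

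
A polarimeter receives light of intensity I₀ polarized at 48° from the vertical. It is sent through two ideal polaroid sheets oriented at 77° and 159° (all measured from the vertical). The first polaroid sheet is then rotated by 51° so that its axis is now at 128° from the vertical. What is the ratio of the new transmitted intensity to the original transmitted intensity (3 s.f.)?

Before rotation:
By Malus's law, I₁ = I₀ cos²(77° − 48°) = I₀ cos²(29°) = 0.765 I₀.
I₂ = I₁ cos²(159° − 77°) = 0.765 I₀ · cos²(82°) = 0.01482 I₀.
After rotation:
I₁ = I₀ cos²(128° − 48°) = I₀ cos²(80°) = 0.03015 I₀.
I₂ = I₁ cos²(159° − 128°) = 0.03015 I₀ · cos²(31°) = 0.02215 I₀.
Ratio = 0.02215 / 0.01482 = 1.495.

I_new/I_old ≈ 1.50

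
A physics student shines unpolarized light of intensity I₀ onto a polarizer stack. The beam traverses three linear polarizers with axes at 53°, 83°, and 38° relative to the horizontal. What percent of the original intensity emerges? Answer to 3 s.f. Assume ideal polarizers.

Unpolarized light through the first polarizer → I₁ = ½ I₀, now polarized at 53°.
I₂ = I₁ cos²(83° − 53°) = 0.5 I₀ · cos²(30°) = 0.375 I₀.
I₃ = I₂ cos²(38° − 83°) = 0.375 I₀ · cos²(45°) = 0.1875 I₀.
That is 18.75% of the incident intensity.

≈ 18.8%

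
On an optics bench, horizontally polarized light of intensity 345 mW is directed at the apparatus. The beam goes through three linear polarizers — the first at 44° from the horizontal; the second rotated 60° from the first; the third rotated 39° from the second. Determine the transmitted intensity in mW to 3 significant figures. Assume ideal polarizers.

I₁ = 345 mW · cos²(44°) = 178.5 mW.
I₂ = I₁ · cos²(60°) = 178.5 · 0.25 = 44.63 mW.
I₃ = I₂ · cos²(39°) = 44.63 · 0.604 = 26.95 mW.

I ≈ 27.0 mW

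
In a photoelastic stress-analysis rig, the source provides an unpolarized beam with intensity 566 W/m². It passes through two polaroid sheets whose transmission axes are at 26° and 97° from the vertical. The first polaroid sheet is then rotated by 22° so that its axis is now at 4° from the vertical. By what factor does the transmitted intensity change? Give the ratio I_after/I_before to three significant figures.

I_new/I_old ≈ 0.0258

Before rotation:
Unpolarized light through the first polarizer → I₁ = ½ I₀, now polarized at 26°.
I₂ = I₁ cos²(97° − 26°) = 0.5 I₀ · cos²(71°) = 0.053 I₀.
After rotation:
Unpolarized light through the first polarizer → I₁ = ½ I₀, now polarized at 4°.
Angle between axes 1 and 2: 87°. I₂ = 0.5 I₀ · cos²(87°) = 0.00137 I₀.
Ratio = 0.00137 / 0.053 = 0.02584.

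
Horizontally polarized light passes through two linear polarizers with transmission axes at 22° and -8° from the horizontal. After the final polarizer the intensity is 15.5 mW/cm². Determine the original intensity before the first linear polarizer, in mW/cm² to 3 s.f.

I₀ ≈ 24.0 mW/cm²

I₁ = I₀ cos²(22° − 0°) = I₀ cos²(22°) = 0.8597 I₀.
I₂ = I₁ cos²(-8° − 22°) = 0.8597 I₀ · cos²(30°) = 0.6448 I₀.
So 15.5 mW/cm² = 0.6448 I₀, giving I₀ = 15.5/0.6448 = 24.04 mW/cm².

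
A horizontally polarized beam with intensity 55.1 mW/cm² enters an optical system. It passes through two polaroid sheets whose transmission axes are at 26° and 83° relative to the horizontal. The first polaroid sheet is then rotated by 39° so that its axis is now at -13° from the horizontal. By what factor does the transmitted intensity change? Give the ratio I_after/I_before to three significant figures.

I_new/I_old ≈ 0.0433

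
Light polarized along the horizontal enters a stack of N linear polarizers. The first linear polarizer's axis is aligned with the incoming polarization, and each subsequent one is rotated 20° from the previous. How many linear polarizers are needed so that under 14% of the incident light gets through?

N = 17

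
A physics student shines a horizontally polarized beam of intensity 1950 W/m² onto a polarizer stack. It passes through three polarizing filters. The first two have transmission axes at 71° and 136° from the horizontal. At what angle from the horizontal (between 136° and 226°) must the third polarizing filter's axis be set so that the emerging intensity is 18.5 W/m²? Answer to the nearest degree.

By Malus's law, I₁ = I₀ cos²(71° − 0°) = I₀ cos²(71°) = 0.106 I₀.
I₂ = I₁ cos²(136° − 71°) = 0.106 I₀ · cos²(65°) = 0.01893 I₀.
Target fraction: 18.5 / 1950 W/m² = 0.009487 of I₀.
Need I₃/I₀ = 0.009487, so cos²(θ − 136°) = 0.009487 / 0.01893 = 0.5011.
θ − 136° = arccos(√0.5011) = 44.9°, giving θ ≈ 136 + 44.9 = 180.9°.

θ ≈ 181°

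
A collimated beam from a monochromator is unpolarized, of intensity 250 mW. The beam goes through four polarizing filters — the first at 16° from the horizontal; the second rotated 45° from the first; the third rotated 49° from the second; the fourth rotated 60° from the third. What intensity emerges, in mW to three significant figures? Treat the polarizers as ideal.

I ≈ 6.73 mW

Unpolarized light through the first polarizer → I₁ = 250 mW/2 = 125 mW, polarized at 16°.
I₂ = I₁ · cos²(45°) = 125 · 0.5 = 62.5 mW.
I₃ = I₂ · cos²(49°) = 62.5 · 0.4304 = 26.9 mW.
I₄ = I₃ · cos²(60°) = 26.9 · 0.25 = 6.725 mW.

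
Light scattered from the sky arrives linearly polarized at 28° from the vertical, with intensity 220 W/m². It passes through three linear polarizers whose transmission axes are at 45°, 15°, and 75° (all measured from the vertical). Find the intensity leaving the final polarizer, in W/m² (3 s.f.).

I₁ = 220 W/m² · cos²(17°) = 201.2 W/m².
I₂ = I₁ · cos²(30°) = 201.2 · 0.75 = 150.9 W/m².
I₃ = I₂ · cos²(60°) = 150.9 · 0.25 = 37.72 W/m².

I ≈ 37.7 W/m²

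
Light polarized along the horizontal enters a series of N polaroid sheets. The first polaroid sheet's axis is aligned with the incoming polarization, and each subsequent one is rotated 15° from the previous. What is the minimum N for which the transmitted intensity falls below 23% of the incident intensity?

N = 23

First polarizer is aligned with the polarization: full transmission.
Each further stage multiplies by cos²(15°) = 0.933.
After N polarizers: T = 0.933^(N−1). Require T < 0.23 ⇒ N−1 > ln(0.23)/ln(0.933) = 21.20, so N−1 ≥ 22 and N = 23.
Check: N=23 gives T = 0.2175 < 0.23; N=22 gives T = 0.2332.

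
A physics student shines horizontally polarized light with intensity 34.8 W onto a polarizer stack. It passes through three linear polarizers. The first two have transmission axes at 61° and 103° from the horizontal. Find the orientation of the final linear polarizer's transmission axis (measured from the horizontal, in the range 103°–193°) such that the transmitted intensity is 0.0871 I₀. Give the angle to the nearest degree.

I₁ = I₀ cos²(61° − 0°) = I₀ cos²(61°) = 0.235 I₀.
I₂ = I₁ cos²(103° − 61°) = 0.235 I₀ · cos²(42°) = 0.1298 I₀.
Need I₃/I₀ = 0.0871, so cos²(θ − 103°) = 0.0871 / 0.1298 = 0.671.
θ − 103° = arccos(√0.671) = 35.0°, giving θ ≈ 103 + 35.0 = 138.0°.

θ ≈ 138°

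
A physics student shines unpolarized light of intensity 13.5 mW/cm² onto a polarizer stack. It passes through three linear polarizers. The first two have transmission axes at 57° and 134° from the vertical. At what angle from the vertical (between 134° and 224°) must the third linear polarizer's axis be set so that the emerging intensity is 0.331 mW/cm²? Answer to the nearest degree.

Unpolarized light through the first polarizer → I₁ = ½ I₀, now polarized at 57°.
I₂ = I₁ cos²(134° − 57°) = 0.5 I₀ · cos²(77°) = 0.0253 I₀.
Target fraction: 0.331 / 13.5 mW/cm² = 0.02452 of I₀.
Need I₃/I₀ = 0.02452, so cos²(θ − 134°) = 0.02452 / 0.0253 = 0.9691.
θ − 134° = arccos(√0.9691) = 10.1°, giving θ ≈ 134 + 10.1 = 144.1°.

θ ≈ 144°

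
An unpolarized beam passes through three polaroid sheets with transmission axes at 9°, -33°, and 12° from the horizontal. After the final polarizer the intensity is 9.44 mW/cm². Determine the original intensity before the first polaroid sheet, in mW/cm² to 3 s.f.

I₀ ≈ 68.4 mW/cm²

Unpolarized light through the first polarizer → I₁ = ½ I₀, now polarized at 9°.
I₂ = I₁ cos²(-33° − 9°) = 0.5 I₀ · cos²(42°) = 0.2761 I₀.
I₃ = I₂ cos²(12° + 33°) = 0.2761 I₀ · cos²(45°) = 0.1381 I₀.
So 9.44 mW/cm² = 0.1381 I₀, giving I₀ = 9.44/0.1381 = 68.37 mW/cm².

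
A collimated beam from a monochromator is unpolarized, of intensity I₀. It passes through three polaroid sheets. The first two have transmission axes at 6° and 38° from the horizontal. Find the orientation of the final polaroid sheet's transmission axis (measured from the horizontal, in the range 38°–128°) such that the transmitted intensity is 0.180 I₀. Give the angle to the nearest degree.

Unpolarized light through the first polarizer → I₁ = ½ I₀, now polarized at 6°.
I₂ = I₁ cos²(38° − 6°) = 0.5 I₀ · cos²(32°) = 0.3596 I₀.
Need I₃/I₀ = 0.18, so cos²(θ − 38°) = 0.18 / 0.3596 = 0.5006.
θ − 38° = arccos(√0.5006) = 45.0°, giving θ ≈ 38 + 45.0 = 83.0°.

θ ≈ 83°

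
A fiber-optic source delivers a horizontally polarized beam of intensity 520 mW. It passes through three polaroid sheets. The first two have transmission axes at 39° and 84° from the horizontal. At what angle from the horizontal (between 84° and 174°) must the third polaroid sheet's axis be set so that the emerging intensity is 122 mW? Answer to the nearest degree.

θ ≈ 112°

I₁ = I₀ cos²(39° − 0°) = I₀ cos²(39°) = 0.604 I₀.
I₂ = I₁ cos²(84° − 39°) = 0.604 I₀ · cos²(45°) = 0.302 I₀.
Target fraction: 122 / 520 mW = 0.2346 of I₀.
Need I₃/I₀ = 0.2346, so cos²(θ − 84°) = 0.2346 / 0.302 = 0.7769.
θ − 84° = arccos(√0.7769) = 28.2°, giving θ ≈ 84 + 28.2 = 112.2°.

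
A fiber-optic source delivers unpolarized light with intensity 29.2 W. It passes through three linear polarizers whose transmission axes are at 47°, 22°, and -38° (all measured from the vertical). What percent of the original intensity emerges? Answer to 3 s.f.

≈ 10.3%

Unpolarized light through the first polarizer → I₁ = 29.2 W/2 = 14.6 W, polarized at 47°.
I₂ = I₁ · cos²(25°) = 14.6 · 0.8214 = 11.99 W.
I₃ = I₂ · cos²(60°) = 11.99 · 0.25 = 2.998 W.
That is 10.27% of the incident intensity.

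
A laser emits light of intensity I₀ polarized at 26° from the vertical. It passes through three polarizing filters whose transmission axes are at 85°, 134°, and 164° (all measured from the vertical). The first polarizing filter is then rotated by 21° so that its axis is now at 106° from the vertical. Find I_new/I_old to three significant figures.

I_new/I_old ≈ 0.206

Before rotation:
I₁ = I₀ cos²(85° − 26°) = I₀ cos²(59°) = 0.2653 I₀.
I₂ = I₁ cos²(134° − 85°) = 0.2653 I₀ · cos²(49°) = 0.1142 I₀.
I₃ = I₂ cos²(164° − 134°) = 0.1142 I₀ · cos²(30°) = 0.08563 I₀.
After rotation:
I₁ = I₀ cos²(106° − 26°) = I₀ cos²(80°) = 0.03015 I₀.
I₂ = I₁ cos²(134° − 106°) = 0.03015 I₀ · cos²(28°) = 0.02351 I₀.
I₃ = I₂ cos²(164° − 134°) = 0.02351 I₀ · cos²(30°) = 0.01763 I₀.
Ratio = 0.01763 / 0.08563 = 0.2059.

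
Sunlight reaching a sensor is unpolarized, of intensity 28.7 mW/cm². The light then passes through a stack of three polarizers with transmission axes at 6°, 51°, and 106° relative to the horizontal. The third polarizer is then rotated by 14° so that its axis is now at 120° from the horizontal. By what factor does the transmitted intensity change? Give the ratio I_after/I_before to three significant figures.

I_new/I_old ≈ 0.390

Before rotation:
Unpolarized light through the first polarizer → I₁ = ½ I₀, now polarized at 6°.
I₂ = I₁ cos²(51° − 6°) = 0.5 I₀ · cos²(45°) = 0.25 I₀.
I₃ = I₂ cos²(106° − 51°) = 0.25 I₀ · cos²(55°) = 0.08225 I₀.
After rotation:
Unpolarized light through the first polarizer → I₁ = ½ I₀, now polarized at 6°.
I₂ = I₁ cos²(51° − 6°) = 0.5 I₀ · cos²(45°) = 0.25 I₀.
I₃ = I₂ cos²(120° − 51°) = 0.25 I₀ · cos²(69°) = 0.03211 I₀.
Ratio = 0.03211 / 0.08225 = 0.3904.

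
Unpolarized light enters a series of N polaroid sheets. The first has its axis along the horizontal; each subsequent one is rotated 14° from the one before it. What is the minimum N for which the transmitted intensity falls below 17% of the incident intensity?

First polarizer halves the unpolarized light: factor 1/2.
Each further stage multiplies by cos²(14°) = 0.9415.
After N polarizers: T = 0.5·0.9415^(N−1). Require T < 0.17 ⇒ N−1 > ln(0.17/0.5)/ln(0.9415) = 17.89, so N−1 ≥ 18 and N = 19.
Check: N=19 gives T = 0.1689 < 0.17; N=18 gives T = 0.1794.

N = 19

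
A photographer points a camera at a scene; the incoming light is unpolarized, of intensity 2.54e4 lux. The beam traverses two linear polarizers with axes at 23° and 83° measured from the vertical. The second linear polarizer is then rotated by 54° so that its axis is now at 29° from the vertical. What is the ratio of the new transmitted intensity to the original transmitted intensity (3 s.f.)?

Before rotation:
Unpolarized light through the first polarizer → I₁ = ½ I₀, now polarized at 23°.
I₂ = I₁ cos²(83° − 23°) = 0.5 I₀ · cos²(60°) = 0.125 I₀.
After rotation:
Unpolarized light through the first polarizer → I₁ = ½ I₀, now polarized at 23°.
I₂ = I₁ cos²(29° − 23°) = 0.5 I₀ · cos²(6°) = 0.4945 I₀.
Ratio = 0.4945 / 0.125 = 3.956.

I_new/I_old ≈ 3.96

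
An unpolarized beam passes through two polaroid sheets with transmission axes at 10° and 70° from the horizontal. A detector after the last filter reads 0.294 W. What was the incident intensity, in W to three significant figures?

Unpolarized light through the first polarizer → I₁ = ½ I₀, now polarized at 10°.
I₂ = I₁ cos²(70° − 10°) = 0.5 I₀ · cos²(60°) = 0.125 I₀.
So 0.294 W = 0.125 I₀, giving I₀ = 0.294/0.125 = 2.352 W.

I₀ ≈ 2.35 W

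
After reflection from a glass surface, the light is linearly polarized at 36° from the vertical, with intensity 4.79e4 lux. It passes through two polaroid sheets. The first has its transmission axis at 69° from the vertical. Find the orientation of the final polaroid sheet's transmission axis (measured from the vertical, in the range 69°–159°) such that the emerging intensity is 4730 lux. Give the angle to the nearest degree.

θ ≈ 137°

I₁ = I₀ cos²(69° − 36°) = I₀ cos²(33°) = 0.7034 I₀.
Target fraction: 4730 / 4.79e4 lux = 0.09875 of I₀.
Need I₂/I₀ = 0.09875, so cos²(θ − 69°) = 0.09875 / 0.7034 = 0.1404.
θ − 69° = arccos(√0.1404) = 68.0°, giving θ ≈ 69 + 68.0 = 137.0°.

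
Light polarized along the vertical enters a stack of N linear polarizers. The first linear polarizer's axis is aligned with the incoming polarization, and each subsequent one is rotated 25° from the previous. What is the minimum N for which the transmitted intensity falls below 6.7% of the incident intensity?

First polarizer is aligned with the polarization: full transmission.
Each further stage multiplies by cos²(25°) = 0.8214.
After N polarizers: T = 0.8214^(N−1). Require T < 0.067 ⇒ N−1 > ln(0.067)/ln(0.8214) = 13.74, so N−1 ≥ 14 and N = 15.
Check: N=15 gives T = 0.06364 < 0.067; N=14 gives T = 0.07748.

N = 15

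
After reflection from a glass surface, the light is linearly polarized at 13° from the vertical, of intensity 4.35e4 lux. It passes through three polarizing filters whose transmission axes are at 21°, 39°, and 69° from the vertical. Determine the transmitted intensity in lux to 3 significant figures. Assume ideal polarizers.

I ≈ 2.89e4 lux

I₁ = 4.35e4 lux · cos²(8°) = 4.266e+04 lux.
I₂ = I₁ · cos²(18°) = 4.266e+04 · 0.9045 = 3.858e+04 lux.
I₃ = I₂ · cos²(30°) = 3.858e+04 · 0.75 = 2.894e+04 lux.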